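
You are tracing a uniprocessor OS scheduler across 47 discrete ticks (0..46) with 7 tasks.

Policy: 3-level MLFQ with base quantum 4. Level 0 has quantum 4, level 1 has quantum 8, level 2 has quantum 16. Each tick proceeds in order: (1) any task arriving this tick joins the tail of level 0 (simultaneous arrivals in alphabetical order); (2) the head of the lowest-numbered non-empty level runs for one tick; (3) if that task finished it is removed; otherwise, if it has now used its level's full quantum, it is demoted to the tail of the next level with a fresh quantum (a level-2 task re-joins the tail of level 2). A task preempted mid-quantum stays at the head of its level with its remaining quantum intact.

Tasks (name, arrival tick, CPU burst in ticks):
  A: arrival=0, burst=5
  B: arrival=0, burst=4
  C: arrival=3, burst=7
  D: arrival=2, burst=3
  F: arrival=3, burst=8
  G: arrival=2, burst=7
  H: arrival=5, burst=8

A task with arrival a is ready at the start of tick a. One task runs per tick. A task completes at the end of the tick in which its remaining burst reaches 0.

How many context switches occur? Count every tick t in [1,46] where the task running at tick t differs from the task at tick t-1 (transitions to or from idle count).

context switches = 12

t=0: L0/L1/L2 = AB/-/- → run A
t=1: L0/L1/L2 = AB/-/- → run A
t=2: L0/L1/L2 = ABDG/-/- → run A
t=3: L0/L1/L2 = ABDGCF/-/- → run A
t=4: L0/L1/L2 = BDGCF/A/- → run B
t=5: L0/L1/L2 = BDGCFH/A/- → run B
t=6: L0/L1/L2 = BDGCFH/A/- → run B
t=7: L0/L1/L2 = BDGCFH/A/- → run B
t=8: L0/L1/L2 = DGCFH/A/- → run D
t=9: L0/L1/L2 = DGCFH/A/- → run D
t=10: L0/L1/L2 = DGCFH/A/- → run D
t=11: L0/L1/L2 = GCFH/A/- → run G
t=12: L0/L1/L2 = GCFH/A/- → run G
t=13: L0/L1/L2 = GCFH/A/- → run G
t=14: L0/L1/L2 = GCFH/A/- → run G
t=15: L0/L1/L2 = CFH/AG/- → run C
t=16: L0/L1/L2 = CFH/AG/- → run C
t=17: L0/L1/L2 = CFH/AG/- → run C
t=18: L0/L1/L2 = CFH/AG/- → run C
t=19: L0/L1/L2 = FH/AGC/- → run F
t=20: L0/L1/L2 = FH/AGC/- → run F
t=21: L0/L1/L2 = FH/AGC/- → run F
t=22: L0/L1/L2 = FH/AGC/- → run F
t=23: L0/L1/L2 = H/AGCF/- → run H
t=24: L0/L1/L2 = H/AGCF/- → run H
t=25: L0/L1/L2 = H/AGCF/- → run H
t=26: L0/L1/L2 = H/AGCF/- → run H
t=27: L0/L1/L2 = -/AGCFH/- → run A
t=28: L0/L1/L2 = -/GCFH/- → run G
t=29: L0/L1/L2 = -/GCFH/- → run G
t=30: L0/L1/L2 = -/GCFH/- → run G
t=31: L0/L1/L2 = -/CFH/- → run C
t=32: L0/L1/L2 = -/CFH/- → run C
t=33: L0/L1/L2 = -/CFH/- → run C
t=34: L0/L1/L2 = -/FH/- → run F
t=35: L0/L1/L2 = -/FH/- → run F
t=36: L0/L1/L2 = -/FH/- → run F
t=37: L0/L1/L2 = -/FH/- → run F
t=38: L0/L1/L2 = -/H/- → run H
t=39: L0/L1/L2 = -/H/- → run H
t=40: L0/L1/L2 = -/H/- → run H
t=41: L0/L1/L2 = -/H/- → run H
t=42: (idle)
t=43: (idle)
t=44: (idle)
t=45: (idle)
t=46: (idle)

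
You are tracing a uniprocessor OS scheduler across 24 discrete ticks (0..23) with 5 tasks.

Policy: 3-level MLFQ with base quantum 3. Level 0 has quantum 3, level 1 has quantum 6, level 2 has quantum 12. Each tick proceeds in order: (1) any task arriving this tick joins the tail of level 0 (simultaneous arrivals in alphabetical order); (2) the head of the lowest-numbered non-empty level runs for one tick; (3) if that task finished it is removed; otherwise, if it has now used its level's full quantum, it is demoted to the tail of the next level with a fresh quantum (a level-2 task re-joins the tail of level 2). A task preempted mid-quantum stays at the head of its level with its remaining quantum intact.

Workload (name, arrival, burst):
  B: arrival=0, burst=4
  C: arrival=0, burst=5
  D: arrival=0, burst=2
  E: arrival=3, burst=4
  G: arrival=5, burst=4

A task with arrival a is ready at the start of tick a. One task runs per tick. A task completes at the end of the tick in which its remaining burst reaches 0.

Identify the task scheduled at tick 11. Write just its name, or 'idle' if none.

running at tick 11 = G

t=0: L0/L1/L2 = BCD/-/- → run B
t=1: L0/L1/L2 = BCD/-/- → run B
t=2: L0/L1/L2 = BCD/-/- → run B
t=3: L0/L1/L2 = CDE/B/- → run C
t=4: L0/L1/L2 = CDE/B/- → run C
t=5: L0/L1/L2 = CDEG/B/- → run C
t=6: L0/L1/L2 = DEG/BC/- → run D
t=7: L0/L1/L2 = DEG/BC/- → run D
t=8: L0/L1/L2 = EG/BC/- → run E
t=9: L0/L1/L2 = EG/BC/- → run E
t=10: L0/L1/L2 = EG/BC/- → run E
t=11: L0/L1/L2 = G/BCE/- → run G
t=12: L0/L1/L2 = G/BCE/- → run G
t=13: L0/L1/L2 = G/BCE/- → run G
t=14: L0/L1/L2 = -/BCEG/- → run B
t=15: L0/L1/L2 = -/CEG/- → run C
t=16: L0/L1/L2 = -/CEG/- → run C
t=17: L0/L1/L2 = -/EG/- → run E
t=18: L0/L1/L2 = -/G/- → run G
t=19: (idle)
t=20: (idle)
t=21: (idle)
t=22: (idle)
t=23: (idle)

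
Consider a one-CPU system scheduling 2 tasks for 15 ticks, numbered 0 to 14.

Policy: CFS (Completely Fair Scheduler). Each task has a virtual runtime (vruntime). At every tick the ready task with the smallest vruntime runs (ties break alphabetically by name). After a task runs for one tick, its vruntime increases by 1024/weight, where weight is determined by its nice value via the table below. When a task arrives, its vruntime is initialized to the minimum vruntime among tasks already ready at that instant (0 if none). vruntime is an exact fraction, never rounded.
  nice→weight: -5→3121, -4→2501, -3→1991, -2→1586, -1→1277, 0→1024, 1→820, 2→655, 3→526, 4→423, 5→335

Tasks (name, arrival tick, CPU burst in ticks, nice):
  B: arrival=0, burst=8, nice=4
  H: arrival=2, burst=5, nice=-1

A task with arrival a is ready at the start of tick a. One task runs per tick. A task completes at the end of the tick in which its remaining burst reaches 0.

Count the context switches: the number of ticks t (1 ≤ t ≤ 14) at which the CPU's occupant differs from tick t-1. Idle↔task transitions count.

context switches = 5

t=0: vr[B=0] → run B
t=1: vr[B=1024/423] → run B
t=2: vr[B=2048/423 H=2048/423] → run B
t=3: vr[B=1024/141 H=2048/423] → run H
t=4: vr[B=1024/141 H=3048448/540171] → run H
t=5: vr[B=1024/141 H=3481600/540171] → run H
t=6: vr[B=1024/141 H=3914752/540171] → run H
t=7: vr[B=1024/141 H=4347904/540171] → run B
t=8: vr[B=4096/423 H=4347904/540171] → run H
t=9: vr[B=4096/423] → run B
t=10: vr[B=5120/423] → run B
t=11: vr[B=2048/141] → run B
t=12: vr[B=7168/423] → run B
t=13: (idle)
t=14: (idle)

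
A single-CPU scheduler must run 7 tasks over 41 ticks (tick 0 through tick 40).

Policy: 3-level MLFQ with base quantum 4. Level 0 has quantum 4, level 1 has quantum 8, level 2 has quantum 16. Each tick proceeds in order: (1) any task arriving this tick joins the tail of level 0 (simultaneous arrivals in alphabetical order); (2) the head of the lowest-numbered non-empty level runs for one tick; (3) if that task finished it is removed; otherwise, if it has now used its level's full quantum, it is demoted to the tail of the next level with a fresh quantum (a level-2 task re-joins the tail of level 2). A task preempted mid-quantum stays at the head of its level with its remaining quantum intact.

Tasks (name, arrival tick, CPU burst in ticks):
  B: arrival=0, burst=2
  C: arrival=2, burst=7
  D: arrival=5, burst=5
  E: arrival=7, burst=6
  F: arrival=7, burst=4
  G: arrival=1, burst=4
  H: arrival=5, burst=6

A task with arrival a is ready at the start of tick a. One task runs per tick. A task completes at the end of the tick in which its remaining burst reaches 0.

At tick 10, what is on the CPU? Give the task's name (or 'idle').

t=0: L0/L1/L2 = B/-/- → run B
t=1: L0/L1/L2 = BG/-/- → run B
t=2: L0/L1/L2 = GC/-/- → run G
t=3: L0/L1/L2 = GC/-/- → run G
t=4: L0/L1/L2 = GC/-/- → run G
t=5: L0/L1/L2 = GCDH/-/- → run G
t=6: L0/L1/L2 = CDH/-/- → run C
t=7: L0/L1/L2 = CDHEF/-/- → run C
t=8: L0/L1/L2 = CDHEF/-/- → run C
t=9: L0/L1/L2 = CDHEF/-/- → run C
t=10: L0/L1/L2 = DHEF/C/- → run D
t=11: L0/L1/L2 = DHEF/C/- → run D
t=12: L0/L1/L2 = DHEF/C/- → run D
t=13: L0/L1/L2 = DHEF/C/- → run D
t=14: L0/L1/L2 = HEF/CD/- → run H
t=15: L0/L1/L2 = HEF/CD/- → run H
t=16: L0/L1/L2 = HEF/CD/- → run H
t=17: L0/L1/L2 = HEF/CD/- → run H
t=18: L0/L1/L2 = EF/CDH/- → run E
t=19: L0/L1/L2 = EF/CDH/- → run E
t=20: L0/L1/L2 = EF/CDH/- → run E
t=21: L0/L1/L2 = EF/CDH/- → run E
t=22: L0/L1/L2 = F/CDHE/- → run F
t=23: L0/L1/L2 = F/CDHE/- → run F
t=24: L0/L1/L2 = F/CDHE/- → run F
t=25: L0/L1/L2 = F/CDHE/- → run F
t=26: L0/L1/L2 = -/CDHE/- → run C
t=27: L0/L1/L2 = -/CDHE/- → run C
t=28: L0/L1/L2 = -/CDHE/- → run C
t=29: L0/L1/L2 = -/DHE/- → run D
t=30: L0/L1/L2 = -/HE/- → run H
t=31: L0/L1/L2 = -/HE/- → run H
t=32: L0/L1/L2 = -/E/- → run E
t=33: L0/L1/L2 = -/E/- → run E
t=34: (idle)
t=35: (idle)
t=36: (idle)
t=37: (idle)
t=38: (idle)
t=39: (idle)
t=40: (idle)

running at tick 10 = D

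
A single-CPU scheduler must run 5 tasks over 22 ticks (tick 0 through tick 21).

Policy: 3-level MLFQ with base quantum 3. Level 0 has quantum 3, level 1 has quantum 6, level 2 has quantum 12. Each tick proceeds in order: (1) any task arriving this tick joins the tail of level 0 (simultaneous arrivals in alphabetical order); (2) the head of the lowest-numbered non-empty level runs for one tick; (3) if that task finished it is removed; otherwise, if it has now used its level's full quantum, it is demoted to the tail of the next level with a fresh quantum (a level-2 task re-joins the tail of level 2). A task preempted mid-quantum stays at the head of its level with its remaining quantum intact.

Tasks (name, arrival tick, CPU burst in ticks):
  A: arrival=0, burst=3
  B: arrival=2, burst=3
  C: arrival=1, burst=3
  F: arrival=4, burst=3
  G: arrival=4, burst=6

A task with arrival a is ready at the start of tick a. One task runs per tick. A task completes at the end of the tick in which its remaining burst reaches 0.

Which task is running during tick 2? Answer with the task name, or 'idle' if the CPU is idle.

t=0: L0/L1/L2 = A/-/- → run A
t=1: L0/L1/L2 = AC/-/- → run A
t=2: L0/L1/L2 = ACB/-/- → run A
t=3: L0/L1/L2 = CB/-/- → run C
t=4: L0/L1/L2 = CBFG/-/- → run C
t=5: L0/L1/L2 = CBFG/-/- → run C
t=6: L0/L1/L2 = BFG/-/- → run B
t=7: L0/L1/L2 = BFG/-/- → run B
t=8: L0/L1/L2 = BFG/-/- → run B
t=9: L0/L1/L2 = FG/-/- → run F
t=10: L0/L1/L2 = FG/-/- → run F
t=11: L0/L1/L2 = FG/-/- → run F
t=12: L0/L1/L2 = G/-/- → run G
t=13: L0/L1/L2 = G/-/- → run G
t=14: L0/L1/L2 = G/-/- → run G
t=15: L0/L1/L2 = -/G/- → run G
t=16: L0/L1/L2 = -/G/- → run G
t=17: L0/L1/L2 = -/G/- → run G
t=18: (idle)
t=19: (idle)
t=20: (idle)
t=21: (idle)

running at tick 2 = A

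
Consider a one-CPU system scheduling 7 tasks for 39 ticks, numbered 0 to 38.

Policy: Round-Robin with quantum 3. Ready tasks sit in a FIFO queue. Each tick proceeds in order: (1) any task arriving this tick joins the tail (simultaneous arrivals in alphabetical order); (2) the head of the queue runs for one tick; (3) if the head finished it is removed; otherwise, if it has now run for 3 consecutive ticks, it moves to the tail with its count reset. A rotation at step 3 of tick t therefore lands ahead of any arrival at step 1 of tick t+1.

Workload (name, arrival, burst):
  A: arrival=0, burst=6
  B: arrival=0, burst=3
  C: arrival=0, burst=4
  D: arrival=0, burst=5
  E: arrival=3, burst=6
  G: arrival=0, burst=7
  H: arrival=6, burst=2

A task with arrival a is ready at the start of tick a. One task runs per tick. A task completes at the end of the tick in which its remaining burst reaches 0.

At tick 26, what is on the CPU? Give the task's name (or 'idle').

running at tick 26 = G

t=0: queue=[A,B,C,D,G] q_used=0 → run A
t=1: queue=[A,B,C,D,G] q_used=1 → run A
t=2: queue=[A,B,C,D,G] q_used=2 → run A
t=3: queue=[B,C,D,G,A,E] q_used=0 → run B
t=4: queue=[B,C,D,G,A,E] q_used=1 → run B
t=5: queue=[B,C,D,G,A,E] q_used=2 → run B
t=6: queue=[C,D,G,A,E,H] q_used=0 → run C
t=7: queue=[C,D,G,A,E,H] q_used=1 → run C
t=8: queue=[C,D,G,A,E,H] q_used=2 → run C
t=9: queue=[D,G,A,E,H,C] q_used=0 → run D
t=10: queue=[D,G,A,E,H,C] q_used=1 → run D
t=11: queue=[D,G,A,E,H,C] q_used=2 → run D
t=12: queue=[G,A,E,H,C,D] q_used=0 → run G
t=13: queue=[G,A,E,H,C,D] q_used=1 → run G
t=14: queue=[G,A,E,H,C,D] q_used=2 → run G
t=15: queue=[A,E,H,C,D,G] q_used=0 → run A
t=16: queue=[A,E,H,C,D,G] q_used=1 → run A
t=17: queue=[A,E,H,C,D,G] q_used=2 → run A
t=18: queue=[E,H,C,D,G] q_used=0 → run E
t=19: queue=[E,H,C,D,G] q_used=1 → run E
t=20: queue=[E,H,C,D,G] q_used=2 → run E
t=21: queue=[H,C,D,G,E] q_used=0 → run H
t=22: queue=[H,C,D,G,E] q_used=1 → run H
t=23: queue=[C,D,G,E] q_used=0 → run C
t=24: queue=[D,G,E] q_used=0 → run D
t=25: queue=[D,G,E] q_used=1 → run D
t=26: queue=[G,E] q_used=0 → run G
t=27: queue=[G,E] q_used=1 → run G
t=28: queue=[G,E] q_used=2 → run G
t=29: queue=[E,G] q_used=0 → run E
t=30: queue=[E,G] q_used=1 → run E
t=31: queue=[E,G] q_used=2 → run E
t=32: queue=[G] q_used=0 → run G
t=33: (idle)
t=34: (idle)
t=35: (idle)
t=36: (idle)
t=37: (idle)
t=38: (idle)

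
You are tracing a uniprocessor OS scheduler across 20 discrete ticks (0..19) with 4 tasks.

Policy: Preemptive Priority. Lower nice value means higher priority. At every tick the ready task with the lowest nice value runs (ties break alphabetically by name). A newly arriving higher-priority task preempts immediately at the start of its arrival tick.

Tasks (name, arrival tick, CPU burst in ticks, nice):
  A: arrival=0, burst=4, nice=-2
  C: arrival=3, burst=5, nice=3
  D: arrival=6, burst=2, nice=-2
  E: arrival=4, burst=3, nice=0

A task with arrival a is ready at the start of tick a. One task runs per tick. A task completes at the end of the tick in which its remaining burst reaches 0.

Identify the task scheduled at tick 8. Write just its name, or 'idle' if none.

running at tick 8 = E

t=0: ready={A} → run A
t=1: ready={A} → run A
t=2: ready={A} → run A
t=3: ready={A,C} → run A
t=4: ready={C,E} → run E
t=5: ready={C,E} → run E
t=6: ready={C,D,E} → run D
t=7: ready={C,D,E} → run D
t=8: ready={C,E} → run E
t=9: ready={C} → run C
t=10: ready={C} → run C
t=11: ready={C} → run C
t=12: ready={C} → run C
t=13: ready={C} → run C
t=14: (idle)
t=15: (idle)
t=16: (idle)
t=17: (idle)
t=18: (idle)
t=19: (idle)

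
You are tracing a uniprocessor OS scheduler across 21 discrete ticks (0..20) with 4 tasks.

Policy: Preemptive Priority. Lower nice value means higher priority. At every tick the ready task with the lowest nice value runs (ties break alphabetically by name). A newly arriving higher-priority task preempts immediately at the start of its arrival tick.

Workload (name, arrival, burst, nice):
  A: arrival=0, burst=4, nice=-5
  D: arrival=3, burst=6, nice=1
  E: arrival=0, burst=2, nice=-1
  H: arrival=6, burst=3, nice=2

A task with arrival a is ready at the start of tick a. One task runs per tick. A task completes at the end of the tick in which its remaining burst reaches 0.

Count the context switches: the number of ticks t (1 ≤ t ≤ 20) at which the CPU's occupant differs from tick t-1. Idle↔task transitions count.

t=0: ready={A,E} → run A
t=1: ready={A,E} → run A
t=2: ready={A,E} → run A
t=3: ready={A,D,E} → run A
t=4: ready={D,E} → run E
t=5: ready={D,E} → run E
t=6: ready={D,H} → run D
t=7: ready={D,H} → run D
t=8: ready={D,H} → run D
t=9: ready={D,H} → run D
t=10: ready={D,H} → run D
t=11: ready={D,H} → run D
t=12: ready={H} → run H
t=13: ready={H} → run H
t=14: ready={H} → run H
t=15: (idle)
t=16: (idle)
t=17: (idle)
t=18: (idle)
t=19: (idle)
t=20: (idle)

context switches = 4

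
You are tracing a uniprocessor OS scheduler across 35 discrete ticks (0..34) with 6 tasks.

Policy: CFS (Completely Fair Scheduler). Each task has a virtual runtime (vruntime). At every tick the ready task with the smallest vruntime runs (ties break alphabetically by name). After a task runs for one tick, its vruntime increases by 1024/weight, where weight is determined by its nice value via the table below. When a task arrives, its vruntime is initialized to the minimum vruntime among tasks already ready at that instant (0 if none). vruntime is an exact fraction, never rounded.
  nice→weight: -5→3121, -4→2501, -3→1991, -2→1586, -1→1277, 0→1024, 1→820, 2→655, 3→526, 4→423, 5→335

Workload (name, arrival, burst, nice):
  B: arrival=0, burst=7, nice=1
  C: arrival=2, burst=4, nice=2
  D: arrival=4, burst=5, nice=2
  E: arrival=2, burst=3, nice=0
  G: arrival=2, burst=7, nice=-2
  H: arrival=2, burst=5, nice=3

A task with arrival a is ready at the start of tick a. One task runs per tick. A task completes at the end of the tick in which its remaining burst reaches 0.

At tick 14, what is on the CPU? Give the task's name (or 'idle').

t=0: vr[B=0] → run B
t=1: vr[B=256/205] → run B
t=2: vr[B=512/205 C=512/205 E=512/205 G=512/205 H=512/205] → run B
t=3: vr[B=768/205 C=512/205 E=512/205 G=512/205 H=512/205] → run C
t=4: vr[B=768/205 C=109056/26855 D=512/205 E=512/205 G=512/205 H=512/205] → run D
t=5: vr[B=768/205 C=109056/26855 D=109056/26855 E=512/205 G=512/205 H=512/205] → run E
t=6: vr[B=768/205 C=109056/26855 D=109056/26855 E=717/205 G=512/205 H=512/205] → run G
t=7: vr[B=768/205 C=109056/26855 D=109056/26855 E=717/205 G=510976/162565 H=512/205] → run H
t=8: vr[B=768/205 C=109056/26855 D=109056/26855 E=717/205 G=510976/162565 H=239616/53915] → run G
t=9: vr[B=768/205 C=109056/26855 D=109056/26855 E=717/205 G=615936/162565 H=239616/53915] → run E
t=10: vr[B=768/205 C=109056/26855 D=109056/26855 E=922/205 G=615936/162565 H=239616/53915] → run B
t=11: vr[B=1024/205 C=109056/26855 D=109056/26855 E=922/205 G=615936/162565 H=239616/53915] → run G
t=12: vr[B=1024/205 C=109056/26855 D=109056/26855 E=922/205 G=720896/162565 H=239616/53915] → run C
t=13: vr[B=1024/205 C=30208/5371 D=109056/26855 E=922/205 G=720896/162565 H=239616/53915] → run D
t=14: vr[B=1024/205 C=30208/5371 D=30208/5371 E=922/205 G=720896/162565 H=239616/53915] → run G
t=15: vr[B=1024/205 C=30208/5371 D=30208/5371 E=922/205 G=825856/162565 H=239616/53915] → run H
t=16: vr[B=1024/205 C=30208/5371 D=30208/5371 E=922/205 G=825856/162565 H=344576/53915] → run E
t=17: vr[B=1024/205 C=30208/5371 D=30208/5371 G=825856/162565 H=344576/53915] → run B
t=18: vr[B=256/41 C=30208/5371 D=30208/5371 G=825856/162565 H=344576/53915] → run G
t=19: vr[B=256/41 C=30208/5371 D=30208/5371 G=930816/162565 H=344576/53915] → run C
t=20: vr[B=256/41 C=193024/26855 D=30208/5371 G=930816/162565 H=344576/53915] → run D
t=21: vr[B=256/41 C=193024/26855 D=193024/26855 G=930816/162565 H=344576/53915] → run G
t=22: vr[B=256/41 C=193024/26855 D=193024/26855 G=1035776/162565 H=344576/53915] → run B
t=23: vr[B=1536/205 C=193024/26855 D=193024/26855 G=1035776/162565 H=344576/53915] → run G
t=24: vr[B=1536/205 C=193024/26855 D=193024/26855 H=344576/53915] → run H
t=25: vr[B=1536/205 C=193024/26855 D=193024/26855 H=449536/53915] → run C
t=26: vr[B=1536/205 D=193024/26855 H=449536/53915] → run D
t=27: vr[B=1536/205 D=235008/26855 H=449536/53915] → run B
t=28: vr[D=235008/26855 H=449536/53915] → run H
t=29: vr[D=235008/26855 H=554496/53915] → run D
t=30: vr[H=554496/53915] → run H
t=31: (idle)
t=32: (idle)
t=33: (idle)
t=34: (idle)

running at tick 14 = G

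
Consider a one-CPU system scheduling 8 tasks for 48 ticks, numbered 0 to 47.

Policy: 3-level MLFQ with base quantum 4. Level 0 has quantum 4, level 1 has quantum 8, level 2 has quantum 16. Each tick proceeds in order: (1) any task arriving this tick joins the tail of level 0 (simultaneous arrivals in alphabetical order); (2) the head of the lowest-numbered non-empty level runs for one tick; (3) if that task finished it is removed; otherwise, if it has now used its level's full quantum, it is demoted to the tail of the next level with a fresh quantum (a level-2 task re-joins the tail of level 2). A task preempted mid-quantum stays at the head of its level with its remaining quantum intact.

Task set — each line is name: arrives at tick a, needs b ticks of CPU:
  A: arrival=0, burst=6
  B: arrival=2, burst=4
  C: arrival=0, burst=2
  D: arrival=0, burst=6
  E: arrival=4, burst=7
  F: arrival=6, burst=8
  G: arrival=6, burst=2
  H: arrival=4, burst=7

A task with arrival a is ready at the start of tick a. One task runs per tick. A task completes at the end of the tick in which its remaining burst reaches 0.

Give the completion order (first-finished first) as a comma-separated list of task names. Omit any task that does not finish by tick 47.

completion order = C, B, G, A, D, E, H, F

t=0: L0/L1/L2 = ACD/-/- → run A
t=1: L0/L1/L2 = ACD/-/- → run A
t=2: L0/L1/L2 = ACDB/-/- → run A
t=3: L0/L1/L2 = ACDB/-/- → run A
t=4: L0/L1/L2 = CDBEH/A/- → run C
t=5: L0/L1/L2 = CDBEH/A/- → run C
t=6: L0/L1/L2 = DBEHFG/A/- → run D
t=7: L0/L1/L2 = DBEHFG/A/- → run D
t=8: L0/L1/L2 = DBEHFG/A/- → run D
t=9: L0/L1/L2 = DBEHFG/A/- → run D
t=10: L0/L1/L2 = BEHFG/AD/- → run B
t=11: L0/L1/L2 = BEHFG/AD/- → run B
t=12: L0/L1/L2 = BEHFG/AD/- → run B
t=13: L0/L1/L2 = BEHFG/AD/- → run B
t=14: L0/L1/L2 = EHFG/AD/- → run E
t=15: L0/L1/L2 = EHFG/AD/- → run E
t=16: L0/L1/L2 = EHFG/AD/- → run E
t=17: L0/L1/L2 = EHFG/AD/- → run E
t=18: L0/L1/L2 = HFG/ADE/- → run H
t=19: L0/L1/L2 = HFG/ADE/- → run H
t=20: L0/L1/L2 = HFG/ADE/- → run H
t=21: L0/L1/L2 = HFG/ADE/- → run H
t=22: L0/L1/L2 = FG/ADEH/- → run F
t=23: L0/L1/L2 = FG/ADEH/- → run F
t=24: L0/L1/L2 = FG/ADEH/- → run F
t=25: L0/L1/L2 = FG/ADEH/- → run F
t=26: L0/L1/L2 = G/ADEHF/- → run G
t=27: L0/L1/L2 = G/ADEHF/- → run G
t=28: L0/L1/L2 = -/ADEHF/- → run A
t=29: L0/L1/L2 = -/ADEHF/- → run A
t=30: L0/L1/L2 = -/DEHF/- → run D
t=31: L0/L1/L2 = -/DEHF/- → run D
t=32: L0/L1/L2 = -/EHF/- → run E
t=33: L0/L1/L2 = -/EHF/- → run E
t=34: L0/L1/L2 = -/EHF/- → run E
t=35: L0/L1/L2 = -/HF/- → run H
t=36: L0/L1/L2 = -/HF/- → run H
t=37: L0/L1/L2 = -/HF/- → run H
t=38: L0/L1/L2 = -/F/- → run F
t=39: L0/L1/L2 = -/F/- → run F
t=40: L0/L1/L2 = -/F/- → run F
t=41: L0/L1/L2 = -/F/- → run F
t=42: (idle)
t=43: (idle)
t=44: (idle)
t=45: (idle)
t=46: (idle)
t=47: (idle)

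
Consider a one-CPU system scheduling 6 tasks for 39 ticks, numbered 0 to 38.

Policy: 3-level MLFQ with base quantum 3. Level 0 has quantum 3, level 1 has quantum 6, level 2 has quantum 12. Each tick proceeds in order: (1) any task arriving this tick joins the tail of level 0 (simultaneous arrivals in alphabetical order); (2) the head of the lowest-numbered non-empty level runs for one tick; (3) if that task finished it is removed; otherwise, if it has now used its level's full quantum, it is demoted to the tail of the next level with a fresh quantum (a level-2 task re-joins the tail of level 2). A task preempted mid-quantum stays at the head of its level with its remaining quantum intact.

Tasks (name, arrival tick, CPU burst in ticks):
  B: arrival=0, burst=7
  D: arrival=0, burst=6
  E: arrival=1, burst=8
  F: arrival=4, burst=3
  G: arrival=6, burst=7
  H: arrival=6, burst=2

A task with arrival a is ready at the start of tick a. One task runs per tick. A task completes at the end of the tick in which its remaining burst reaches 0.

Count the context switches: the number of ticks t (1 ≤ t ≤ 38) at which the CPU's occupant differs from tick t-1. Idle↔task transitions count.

t=0: L0/L1/L2 = BD/-/- → run B
t=1: L0/L1/L2 = BDE/-/- → run B
t=2: L0/L1/L2 = BDE/-/- → run B
t=3: L0/L1/L2 = DE/B/- → run D
t=4: L0/L1/L2 = DEF/B/- → run D
t=5: L0/L1/L2 = DEF/B/- → run D
t=6: L0/L1/L2 = EFGH/BD/- → run E
t=7: L0/L1/L2 = EFGH/BD/- → run E
t=8: L0/L1/L2 = EFGH/BD/- → run E
t=9: L0/L1/L2 = FGH/BDE/- → run F
t=10: L0/L1/L2 = FGH/BDE/- → run F
t=11: L0/L1/L2 = FGH/BDE/- → run F
t=12: L0/L1/L2 = GH/BDE/- → run G
t=13: L0/L1/L2 = GH/BDE/- → run G
t=14: L0/L1/L2 = GH/BDE/- → run G
t=15: L0/L1/L2 = H/BDEG/- → run H
t=16: L0/L1/L2 = H/BDEG/- → run H
t=17: L0/L1/L2 = -/BDEG/- → run B
t=18: L0/L1/L2 = -/BDEG/- → run B
t=19: L0/L1/L2 = -/BDEG/- → run B
t=20: L0/L1/L2 = -/BDEG/- → run B
t=21: L0/L1/L2 = -/DEG/- → run D
t=22: L0/L1/L2 = -/DEG/- → run D
t=23: L0/L1/L2 = -/DEG/- → run D
t=24: L0/L1/L2 = -/EG/- → run E
t=25: L0/L1/L2 = -/EG/- → run E
t=26: L0/L1/L2 = -/EG/- → run E
t=27: L0/L1/L2 = -/EG/- → run E
t=28: L0/L1/L2 = -/EG/- → run E
t=29: L0/L1/L2 = -/G/- → run G
t=30: L0/L1/L2 = -/G/- → run G
t=31: L0/L1/L2 = -/G/- → run G
t=32: L0/L1/L2 = -/G/- → run G
t=33: (idle)
t=34: (idle)
t=35: (idle)
t=36: (idle)
t=37: (idle)
t=38: (idle)

context switches = 10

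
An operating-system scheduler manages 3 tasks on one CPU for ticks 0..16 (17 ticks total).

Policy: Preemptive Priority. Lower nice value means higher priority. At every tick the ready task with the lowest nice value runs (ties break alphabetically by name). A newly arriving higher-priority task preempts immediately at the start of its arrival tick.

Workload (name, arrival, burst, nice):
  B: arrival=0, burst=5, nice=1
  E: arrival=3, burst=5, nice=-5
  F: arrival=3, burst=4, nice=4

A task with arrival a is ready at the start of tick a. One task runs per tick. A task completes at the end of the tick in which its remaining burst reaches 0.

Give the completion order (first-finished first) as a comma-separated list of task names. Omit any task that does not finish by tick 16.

t=0: ready={B} → run B
t=1: ready={B} → run B
t=2: ready={B} → run B
t=3: ready={B,E,F} → run E
t=4: ready={B,E,F} → run E
t=5: ready={B,E,F} → run E
t=6: ready={B,E,F} → run E
t=7: ready={B,E,F} → run E
t=8: ready={B,F} → run B
t=9: ready={B,F} → run B
t=10: ready={F} → run F
t=11: ready={F} → run F
t=12: ready={F} → run F
t=13: ready={F} → run F
t=14: (idle)
t=15: (idle)
t=16: (idle)

completion order = E, B, F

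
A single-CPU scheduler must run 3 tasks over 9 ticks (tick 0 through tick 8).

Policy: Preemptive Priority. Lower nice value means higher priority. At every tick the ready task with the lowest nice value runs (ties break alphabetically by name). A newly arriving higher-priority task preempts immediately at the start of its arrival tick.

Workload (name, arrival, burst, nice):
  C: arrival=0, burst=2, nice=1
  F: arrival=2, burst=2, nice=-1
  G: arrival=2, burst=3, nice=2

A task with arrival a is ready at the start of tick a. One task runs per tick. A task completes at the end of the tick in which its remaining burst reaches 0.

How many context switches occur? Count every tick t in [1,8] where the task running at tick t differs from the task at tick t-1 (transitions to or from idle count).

t=0: ready={C} → run C
t=1: ready={C} → run C
t=2: ready={F,G} → run F
t=3: ready={F,G} → run F
t=4: ready={G} → run G
t=5: ready={G} → run G
t=6: ready={G} → run G
t=7: (idle)
t=8: (idle)

context switches = 3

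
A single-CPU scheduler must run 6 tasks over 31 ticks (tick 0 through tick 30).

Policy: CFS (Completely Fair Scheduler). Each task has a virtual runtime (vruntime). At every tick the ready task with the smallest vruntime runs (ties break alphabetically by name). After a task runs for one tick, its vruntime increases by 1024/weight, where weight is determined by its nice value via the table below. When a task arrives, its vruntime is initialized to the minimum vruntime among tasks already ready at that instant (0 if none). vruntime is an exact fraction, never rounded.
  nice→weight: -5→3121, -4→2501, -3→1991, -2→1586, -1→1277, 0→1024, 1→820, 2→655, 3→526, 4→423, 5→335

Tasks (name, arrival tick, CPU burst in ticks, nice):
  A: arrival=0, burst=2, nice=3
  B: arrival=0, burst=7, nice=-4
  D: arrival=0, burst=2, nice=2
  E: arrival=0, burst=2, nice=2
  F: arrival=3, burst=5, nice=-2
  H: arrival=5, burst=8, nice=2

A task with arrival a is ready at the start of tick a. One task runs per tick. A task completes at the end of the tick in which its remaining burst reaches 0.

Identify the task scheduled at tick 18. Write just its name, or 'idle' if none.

running at tick 18 = B

t=0: vr[A=0 B=0 D=0 E=0] → run A
t=1: vr[A=512/263 B=0 D=0 E=0] → run B
t=2: vr[A=512/263 B=1024/2501 D=0 E=0] → run D
t=3: vr[A=512/263 B=1024/2501 D=1024/655 E=0 F=0] → run E
t=4: vr[A=512/263 B=1024/2501 D=1024/655 E=1024/655 F=0] → run F
t=5: vr[A=512/263 B=1024/2501 D=1024/655 E=1024/655 F=512/793 H=1024/2501] → run B
t=6: vr[A=512/263 B=2048/2501 D=1024/655 E=1024/655 F=512/793 H=1024/2501] → run H
t=7: vr[A=512/263 B=2048/2501 D=1024/655 E=1024/655 F=512/793 H=3231744/1638155] → run F
t=8: vr[A=512/263 B=2048/2501 D=1024/655 E=1024/655 F=1024/793 H=3231744/1638155] → run B
t=9: vr[A=512/263 B=3072/2501 D=1024/655 E=1024/655 F=1024/793 H=3231744/1638155] → run B
t=10: vr[A=512/263 B=4096/2501 D=1024/655 E=1024/655 F=1024/793 H=3231744/1638155] → run F
t=11: vr[A=512/263 B=4096/2501 D=1024/655 E=1024/655 F=1536/793 H=3231744/1638155] → run D
t=12: vr[A=512/263 B=4096/2501 E=1024/655 F=1536/793 H=3231744/1638155] → run E
t=13: vr[A=512/263 B=4096/2501 F=1536/793 H=3231744/1638155] → run B
t=14: vr[A=512/263 B=5120/2501 F=1536/793 H=3231744/1638155] → run F
t=15: vr[A=512/263 B=5120/2501 F=2048/793 H=3231744/1638155] → run A
t=16: vr[B=5120/2501 F=2048/793 H=3231744/1638155] → run H
t=17: vr[B=5120/2501 F=2048/793 H=5792768/1638155] → run B
t=18: vr[B=6144/2501 F=2048/793 H=5792768/1638155] → run B
t=19: vr[F=2048/793 H=5792768/1638155] → run F
t=20: vr[H=5792768/1638155] → run H
t=21: vr[H=8353792/1638155] → run H
t=22: vr[H=10914816/1638155] → run H
t=23: vr[H=2695168/327631] → run H
t=24: vr[H=16036864/1638155] → run H
t=25: vr[H=18597888/1638155] → run H
t=26: (idle)
t=27: (idle)
t=28: (idle)
t=29: (idle)
t=30: (idle)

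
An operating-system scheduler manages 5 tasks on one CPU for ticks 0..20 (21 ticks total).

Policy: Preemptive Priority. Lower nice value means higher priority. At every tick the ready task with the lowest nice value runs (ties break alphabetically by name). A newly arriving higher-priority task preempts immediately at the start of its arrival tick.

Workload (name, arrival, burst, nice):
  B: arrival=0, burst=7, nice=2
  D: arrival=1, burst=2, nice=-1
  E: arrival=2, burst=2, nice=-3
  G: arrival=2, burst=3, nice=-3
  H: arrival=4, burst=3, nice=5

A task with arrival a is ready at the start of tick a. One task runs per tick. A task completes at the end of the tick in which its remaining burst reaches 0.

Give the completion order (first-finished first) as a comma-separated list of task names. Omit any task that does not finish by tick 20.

t=0: ready={B} → run B
t=1: ready={B,D} → run D
t=2: ready={B,D,E,G} → run E
t=3: ready={B,D,E,G} → run E
t=4: ready={B,D,G,H} → run G
t=5: ready={B,D,G,H} → run G
t=6: ready={B,D,G,H} → run G
t=7: ready={B,D,H} → run D
t=8: ready={B,H} → run B
t=9: ready={B,H} → run B
t=10: ready={B,H} → run B
t=11: ready={B,H} → run B
t=12: ready={B,H} → run B
t=13: ready={B,H} → run B
t=14: ready={H} → run H
t=15: ready={H} → run H
t=16: ready={H} → run H
t=17: (idle)
t=18: (idle)
t=19: (idle)
t=20: (idle)

completion order = E, G, D, B, H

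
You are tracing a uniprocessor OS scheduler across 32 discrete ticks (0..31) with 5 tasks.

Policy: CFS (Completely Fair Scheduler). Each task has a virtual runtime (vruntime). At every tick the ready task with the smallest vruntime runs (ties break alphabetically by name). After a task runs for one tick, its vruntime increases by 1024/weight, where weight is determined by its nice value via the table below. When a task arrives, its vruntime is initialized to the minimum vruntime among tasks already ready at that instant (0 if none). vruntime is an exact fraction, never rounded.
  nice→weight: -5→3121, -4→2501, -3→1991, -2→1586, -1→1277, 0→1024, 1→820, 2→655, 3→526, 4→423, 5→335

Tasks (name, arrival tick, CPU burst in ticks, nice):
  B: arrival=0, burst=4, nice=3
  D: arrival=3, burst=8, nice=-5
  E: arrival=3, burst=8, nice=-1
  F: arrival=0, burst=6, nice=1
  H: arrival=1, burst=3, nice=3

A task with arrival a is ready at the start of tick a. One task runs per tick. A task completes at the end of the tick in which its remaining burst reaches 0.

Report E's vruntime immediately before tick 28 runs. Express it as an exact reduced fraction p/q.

t=0: vr[B=0 F=0] → run B
t=1: vr[B=512/263 F=0 H=0] → run F
t=2: vr[B=512/263 F=256/205 H=0] → run H
t=3: vr[B=512/263 D=256/205 E=256/205 F=256/205 H=512/263] → run D
t=4: vr[B=512/263 D=1008896/639805 E=256/205 F=256/205 H=512/263] → run E
t=5: vr[B=512/263 D=1008896/639805 E=536832/261785 F=256/205 H=512/263] → run F
t=6: vr[B=512/263 D=1008896/639805 E=536832/261785 F=512/205 H=512/263] → run D
t=7: vr[B=512/263 D=1218816/639805 E=536832/261785 F=512/205 H=512/263] → run D
t=8: vr[B=512/263 D=1428736/639805 E=536832/261785 F=512/205 H=512/263] → run B
t=9: vr[B=1024/263 D=1428736/639805 E=536832/261785 F=512/205 H=512/263] → run H
t=10: vr[B=1024/263 D=1428736/639805 E=536832/261785 F=512/205 H=1024/263] → run E
t=11: vr[B=1024/263 D=1428736/639805 E=746752/261785 F=512/205 H=1024/263] → run D
t=12: vr[B=1024/263 D=1638656/639805 E=746752/261785 F=512/205 H=1024/263] → run F
t=13: vr[B=1024/263 D=1638656/639805 E=746752/261785 F=768/205 H=1024/263] → run D
t=14: vr[B=1024/263 D=1848576/639805 E=746752/261785 F=768/205 H=1024/263] → run E
t=15: vr[B=1024/263 D=1848576/639805 E=956672/261785 F=768/205 H=1024/263] → run D
t=16: vr[B=1024/263 D=2058496/639805 E=956672/261785 F=768/205 H=1024/263] → run D
t=17: vr[B=1024/263 D=2268416/639805 E=956672/261785 F=768/205 H=1024/263] → run D
t=18: vr[B=1024/263 E=956672/261785 F=768/205 H=1024/263] → run E
t=19: vr[B=1024/263 E=1166592/261785 F=768/205 H=1024/263] → run F
t=20: vr[B=1024/263 E=1166592/261785 F=1024/205 H=1024/263] → run B
t=21: vr[B=1536/263 E=1166592/261785 F=1024/205 H=1024/263] → run H
t=22: vr[B=1536/263 E=1166592/261785 F=1024/205] → run E
t=23: vr[B=1536/263 E=1376512/261785 F=1024/205] → run F
t=24: vr[B=1536/263 E=1376512/261785 F=256/41] → run E
t=25: vr[B=1536/263 E=1586432/261785 F=256/41] → run B
t=26: vr[E=1586432/261785 F=256/41] → run E
t=27: vr[E=1796352/261785 F=256/41] → run F
t=28: vr[E=1796352/261785] → run E
t=29: (idle)
t=30: (idle)
t=31: (idle)

vruntime(E, start of tick 28) = 1796352/261785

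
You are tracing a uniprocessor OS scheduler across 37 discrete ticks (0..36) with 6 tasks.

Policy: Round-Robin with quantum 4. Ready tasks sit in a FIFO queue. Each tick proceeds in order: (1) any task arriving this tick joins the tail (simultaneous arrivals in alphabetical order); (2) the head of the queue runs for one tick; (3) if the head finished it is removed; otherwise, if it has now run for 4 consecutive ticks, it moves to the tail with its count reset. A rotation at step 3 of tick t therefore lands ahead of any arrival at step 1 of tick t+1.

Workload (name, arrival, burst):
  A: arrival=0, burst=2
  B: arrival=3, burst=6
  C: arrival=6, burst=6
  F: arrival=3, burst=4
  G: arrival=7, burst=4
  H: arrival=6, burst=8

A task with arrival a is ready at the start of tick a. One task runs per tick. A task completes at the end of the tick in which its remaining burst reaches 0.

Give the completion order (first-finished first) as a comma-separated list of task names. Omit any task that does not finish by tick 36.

t=0: queue=[A] q_used=0 → run A
t=1: queue=[A] q_used=1 → run A
t=2: (idle)
t=3: queue=[B,F] q_used=0 → run B
t=4: queue=[B,F] q_used=1 → run B
t=5: queue=[B,F] q_used=2 → run B
t=6: queue=[B,F,C,H] q_used=3 → run B
t=7: queue=[F,C,H,B,G] q_used=0 → run F
t=8: queue=[F,C,H,B,G] q_used=1 → run F
t=9: queue=[F,C,H,B,G] q_used=2 → run F
t=10: queue=[F,C,H,B,G] q_used=3 → run F
t=11: queue=[C,H,B,G] q_used=0 → run C
t=12: queue=[C,H,B,G] q_used=1 → run C
t=13: queue=[C,H,B,G] q_used=2 → run C
t=14: queue=[C,H,B,G] q_used=3 → run C
t=15: queue=[H,B,G,C] q_used=0 → run H
t=16: queue=[H,B,G,C] q_used=1 → run H
t=17: queue=[H,B,G,C] q_used=2 → run H
t=18: queue=[H,B,G,C] q_used=3 → run H
t=19: queue=[B,G,C,H] q_used=0 → run B
t=20: queue=[B,G,C,H] q_used=1 → run B
t=21: queue=[G,C,H] q_used=0 → run G
t=22: queue=[G,C,H] q_used=1 → run G
t=23: queue=[G,C,H] q_used=2 → run G
t=24: queue=[G,C,H] q_used=3 → run G
t=25: queue=[C,H] q_used=0 → run C
t=26: queue=[C,H] q_used=1 → run C
t=27: queue=[H] q_used=0 → run H
t=28: queue=[H] q_used=1 → run H
t=29: queue=[H] q_used=2 → run H
t=30: queue=[H] q_used=3 → run H
t=31: (idle)
t=32: (idle)
t=33: (idle)
t=34: (idle)
t=35: (idle)
t=36: (idle)

completion order = A, F, B, G, C, H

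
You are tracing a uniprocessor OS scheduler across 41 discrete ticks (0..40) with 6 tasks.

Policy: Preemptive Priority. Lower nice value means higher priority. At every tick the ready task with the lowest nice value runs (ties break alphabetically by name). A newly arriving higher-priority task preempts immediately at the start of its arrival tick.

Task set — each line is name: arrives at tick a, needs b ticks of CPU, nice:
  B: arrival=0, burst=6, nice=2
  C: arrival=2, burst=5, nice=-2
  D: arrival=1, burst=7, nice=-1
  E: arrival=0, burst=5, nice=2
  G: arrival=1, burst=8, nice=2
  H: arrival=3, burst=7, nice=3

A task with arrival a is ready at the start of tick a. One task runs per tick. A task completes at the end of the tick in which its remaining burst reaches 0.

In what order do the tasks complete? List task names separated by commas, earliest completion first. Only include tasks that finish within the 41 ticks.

completion order = C, D, B, E, G, H

t=0: ready={B,E} → run B
t=1: ready={B,D,E,G} → run D
t=2: ready={B,C,D,E,G} → run C
t=3: ready={B,C,D,E,G,H} → run C
t=4: ready={B,C,D,E,G,H} → run C
t=5: ready={B,C,D,E,G,H} → run C
t=6: ready={B,C,D,E,G,H} → run C
t=7: ready={B,D,E,G,H} → run D
t=8: ready={B,D,E,G,H} → run D
t=9: ready={B,D,E,G,H} → run D
t=10: ready={B,D,E,G,H} → run D
t=11: ready={B,D,E,G,H} → run D
t=12: ready={B,D,E,G,H} → run D
t=13: ready={B,E,G,H} → run B
t=14: ready={B,E,G,H} → run B
t=15: ready={B,E,G,H} → run B
t=16: ready={B,E,G,H} → run B
t=17: ready={B,E,G,H} → run B
t=18: ready={E,G,H} → run E
t=19: ready={E,G,H} → run E
t=20: ready={E,G,H} → run E
t=21: ready={E,G,H} → run E
t=22: ready={E,G,H} → run E
t=23: ready={G,H} → run G
t=24: ready={G,H} → run G
t=25: ready={G,H} → run G
t=26: ready={G,H} → run G
t=27: ready={G,H} → run G
t=28: ready={G,H} → run G
t=29: ready={G,H} → run G
t=30: ready={G,H} → run G
t=31: ready={H} → run H
t=32: ready={H} → run H
t=33: ready={H} → run H
t=34: ready={H} → run H
t=35: ready={H} → run H
t=36: ready={H} → run H
t=37: ready={H} → run H
t=38: (idle)
t=39: (idle)
t=40: (idle)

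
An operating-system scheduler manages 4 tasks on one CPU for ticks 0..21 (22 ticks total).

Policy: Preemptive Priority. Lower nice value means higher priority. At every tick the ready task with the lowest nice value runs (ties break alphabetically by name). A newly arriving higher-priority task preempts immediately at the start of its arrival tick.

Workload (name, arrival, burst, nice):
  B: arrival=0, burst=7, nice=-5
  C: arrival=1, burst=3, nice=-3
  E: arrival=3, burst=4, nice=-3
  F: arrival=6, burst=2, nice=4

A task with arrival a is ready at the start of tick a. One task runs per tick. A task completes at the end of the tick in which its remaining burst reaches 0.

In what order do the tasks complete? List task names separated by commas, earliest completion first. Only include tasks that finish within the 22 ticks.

completion order = B, C, E, F

t=0: ready={B} → run B
t=1: ready={B,C} → run B
t=2: ready={B,C} → run B
t=3: ready={B,C,E} → run B
t=4: ready={B,C,E} → run B
t=5: ready={B,C,E} → run B
t=6: ready={B,C,E,F} → run B
t=7: ready={C,E,F} → run C
t=8: ready={C,E,F} → run C
t=9: ready={C,E,F} → run C
t=10: ready={E,F} → run E
t=11: ready={E,F} → run E
t=12: ready={E,F} → run E
t=13: ready={E,F} → run E
t=14: ready={F} → run F
t=15: ready={F} → run F
t=16: (idle)
t=17: (idle)
t=18: (idle)
t=19: (idle)
t=20: (idle)
t=21: (idle)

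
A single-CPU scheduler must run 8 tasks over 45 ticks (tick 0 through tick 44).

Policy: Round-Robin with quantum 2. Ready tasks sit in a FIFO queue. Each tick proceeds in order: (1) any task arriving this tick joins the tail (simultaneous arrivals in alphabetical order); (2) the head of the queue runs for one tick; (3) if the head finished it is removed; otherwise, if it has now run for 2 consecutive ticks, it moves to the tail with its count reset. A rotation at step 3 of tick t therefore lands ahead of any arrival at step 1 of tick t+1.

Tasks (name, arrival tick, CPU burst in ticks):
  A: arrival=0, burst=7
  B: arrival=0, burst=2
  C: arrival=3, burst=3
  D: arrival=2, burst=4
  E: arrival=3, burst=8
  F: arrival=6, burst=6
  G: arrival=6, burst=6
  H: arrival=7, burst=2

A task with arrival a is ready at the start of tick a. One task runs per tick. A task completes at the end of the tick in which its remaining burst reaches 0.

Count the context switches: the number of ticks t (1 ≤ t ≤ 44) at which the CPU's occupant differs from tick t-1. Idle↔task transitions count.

t=0: queue=[A,B] q_used=0 → run A
t=1: queue=[A,B] q_used=1 → run A
t=2: queue=[B,A,D] q_used=0 → run B
t=3: queue=[B,A,D,C,E] q_used=1 → run B
t=4: queue=[A,D,C,E] q_used=0 → run A
t=5: queue=[A,D,C,E] q_used=1 → run A
t=6: queue=[D,C,E,A,F,G] q_used=0 → run D
t=7: queue=[D,C,E,A,F,G,H] q_used=1 → run D
t=8: queue=[C,E,A,F,G,H,D] q_used=0 → run C
t=9: queue=[C,E,A,F,G,H,D] q_used=1 → run C
t=10: queue=[E,A,F,G,H,D,C] q_used=0 → run E
t=11: queue=[E,A,F,G,H,D,C] q_used=1 → run E
t=12: queue=[A,F,G,H,D,C,E] q_used=0 → run A
t=13: queue=[A,F,G,H,D,C,E] q_used=1 → run A
t=14: queue=[F,G,H,D,C,E,A] q_used=0 → run F
t=15: queue=[F,G,H,D,C,E,A] q_used=1 → run F
t=16: queue=[G,H,D,C,E,A,F] q_used=0 → run G
t=17: queue=[G,H,D,C,E,A,F] q_used=1 → run G
t=18: queue=[H,D,C,E,A,F,G] q_used=0 → run H
t=19: queue=[H,D,C,E,A,F,G] q_used=1 → run H
t=20: queue=[D,C,E,A,F,G] q_used=0 → run D
t=21: queue=[D,C,E,A,F,G] q_used=1 → run D
t=22: queue=[C,E,A,F,G] q_used=0 → run C
t=23: queue=[E,A,F,G] q_used=0 → run E
t=24: queue=[E,A,F,G] q_used=1 → run E
t=25: queue=[A,F,G,E] q_used=0 → run A
t=26: queue=[F,G,E] q_used=0 → run F
t=27: queue=[F,G,E] q_used=1 → run F
t=28: queue=[G,E,F] q_used=0 → run G
t=29: queue=[G,E,F] q_used=1 → run G
t=30: queue=[E,F,G] q_used=0 → run E
t=31: queue=[E,F,G] q_used=1 → run E
t=32: queue=[F,G,E] q_used=0 → run F
t=33: queue=[F,G,E] q_used=1 → run F
t=34: queue=[G,E] q_used=0 → run G
t=35: queue=[G,E] q_used=1 → run G
t=36: queue=[E] q_used=0 → run E
t=37: queue=[E] q_used=1 → run E
t=38: (idle)
t=39: (idle)
t=40: (idle)
t=41: (idle)
t=42: (idle)
t=43: (idle)
t=44: (idle)

context switches = 20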